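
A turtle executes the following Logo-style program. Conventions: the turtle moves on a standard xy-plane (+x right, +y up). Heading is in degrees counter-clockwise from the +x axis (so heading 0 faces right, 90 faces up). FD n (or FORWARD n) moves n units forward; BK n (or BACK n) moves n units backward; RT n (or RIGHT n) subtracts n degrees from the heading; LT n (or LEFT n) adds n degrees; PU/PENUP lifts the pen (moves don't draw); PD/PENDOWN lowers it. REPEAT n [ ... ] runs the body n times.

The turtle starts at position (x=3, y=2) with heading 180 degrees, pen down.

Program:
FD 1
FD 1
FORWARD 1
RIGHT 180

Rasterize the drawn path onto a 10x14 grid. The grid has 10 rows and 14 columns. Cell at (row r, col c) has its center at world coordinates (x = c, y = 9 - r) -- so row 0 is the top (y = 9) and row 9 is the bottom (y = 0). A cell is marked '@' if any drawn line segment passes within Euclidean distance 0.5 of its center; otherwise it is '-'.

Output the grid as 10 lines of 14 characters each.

Answer: --------------
--------------
--------------
--------------
--------------
--------------
--------------
@@@@----------
--------------
--------------

Derivation:
Segment 0: (3,2) -> (2,2)
Segment 1: (2,2) -> (1,2)
Segment 2: (1,2) -> (0,2)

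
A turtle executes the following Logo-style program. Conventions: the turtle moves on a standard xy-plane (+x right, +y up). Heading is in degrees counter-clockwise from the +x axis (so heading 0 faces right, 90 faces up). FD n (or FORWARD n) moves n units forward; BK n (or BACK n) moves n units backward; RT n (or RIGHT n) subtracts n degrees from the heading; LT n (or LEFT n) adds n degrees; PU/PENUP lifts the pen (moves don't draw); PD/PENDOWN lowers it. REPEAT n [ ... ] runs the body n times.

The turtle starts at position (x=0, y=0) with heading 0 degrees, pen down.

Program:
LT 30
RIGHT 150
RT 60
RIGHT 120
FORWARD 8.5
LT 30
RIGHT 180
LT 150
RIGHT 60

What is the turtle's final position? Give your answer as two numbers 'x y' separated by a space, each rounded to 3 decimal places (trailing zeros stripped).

Executing turtle program step by step:
Start: pos=(0,0), heading=0, pen down
LT 30: heading 0 -> 30
RT 150: heading 30 -> 240
RT 60: heading 240 -> 180
RT 120: heading 180 -> 60
FD 8.5: (0,0) -> (4.25,7.361) [heading=60, draw]
LT 30: heading 60 -> 90
RT 180: heading 90 -> 270
LT 150: heading 270 -> 60
RT 60: heading 60 -> 0
Final: pos=(4.25,7.361), heading=0, 1 segment(s) drawn

Answer: 4.25 7.361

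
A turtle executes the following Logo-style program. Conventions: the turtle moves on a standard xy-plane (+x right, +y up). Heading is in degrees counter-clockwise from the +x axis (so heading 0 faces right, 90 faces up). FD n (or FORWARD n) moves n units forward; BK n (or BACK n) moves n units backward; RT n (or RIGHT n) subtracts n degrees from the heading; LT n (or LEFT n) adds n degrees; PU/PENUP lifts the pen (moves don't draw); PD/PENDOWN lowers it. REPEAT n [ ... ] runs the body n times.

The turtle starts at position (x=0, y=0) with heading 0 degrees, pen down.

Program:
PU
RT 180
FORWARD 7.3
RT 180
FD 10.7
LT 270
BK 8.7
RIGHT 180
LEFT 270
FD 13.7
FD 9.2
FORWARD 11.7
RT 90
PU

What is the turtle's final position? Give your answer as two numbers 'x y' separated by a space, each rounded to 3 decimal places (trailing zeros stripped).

Answer: 38 8.7

Derivation:
Executing turtle program step by step:
Start: pos=(0,0), heading=0, pen down
PU: pen up
RT 180: heading 0 -> 180
FD 7.3: (0,0) -> (-7.3,0) [heading=180, move]
RT 180: heading 180 -> 0
FD 10.7: (-7.3,0) -> (3.4,0) [heading=0, move]
LT 270: heading 0 -> 270
BK 8.7: (3.4,0) -> (3.4,8.7) [heading=270, move]
RT 180: heading 270 -> 90
LT 270: heading 90 -> 0
FD 13.7: (3.4,8.7) -> (17.1,8.7) [heading=0, move]
FD 9.2: (17.1,8.7) -> (26.3,8.7) [heading=0, move]
FD 11.7: (26.3,8.7) -> (38,8.7) [heading=0, move]
RT 90: heading 0 -> 270
PU: pen up
Final: pos=(38,8.7), heading=270, 0 segment(s) drawn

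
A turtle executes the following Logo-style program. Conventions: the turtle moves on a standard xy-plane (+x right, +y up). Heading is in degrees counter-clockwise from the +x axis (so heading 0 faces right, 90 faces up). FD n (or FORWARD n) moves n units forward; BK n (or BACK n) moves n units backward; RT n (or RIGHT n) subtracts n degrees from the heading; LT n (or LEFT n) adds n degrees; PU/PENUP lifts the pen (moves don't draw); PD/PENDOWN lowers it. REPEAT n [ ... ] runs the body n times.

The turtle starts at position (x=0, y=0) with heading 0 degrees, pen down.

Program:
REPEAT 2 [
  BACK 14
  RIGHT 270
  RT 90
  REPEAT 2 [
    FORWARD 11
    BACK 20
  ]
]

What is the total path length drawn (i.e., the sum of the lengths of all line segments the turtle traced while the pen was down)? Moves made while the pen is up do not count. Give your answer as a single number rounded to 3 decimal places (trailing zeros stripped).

Executing turtle program step by step:
Start: pos=(0,0), heading=0, pen down
REPEAT 2 [
  -- iteration 1/2 --
  BK 14: (0,0) -> (-14,0) [heading=0, draw]
  RT 270: heading 0 -> 90
  RT 90: heading 90 -> 0
  REPEAT 2 [
    -- iteration 1/2 --
    FD 11: (-14,0) -> (-3,0) [heading=0, draw]
    BK 20: (-3,0) -> (-23,0) [heading=0, draw]
    -- iteration 2/2 --
    FD 11: (-23,0) -> (-12,0) [heading=0, draw]
    BK 20: (-12,0) -> (-32,0) [heading=0, draw]
  ]
  -- iteration 2/2 --
  BK 14: (-32,0) -> (-46,0) [heading=0, draw]
  RT 270: heading 0 -> 90
  RT 90: heading 90 -> 0
  REPEAT 2 [
    -- iteration 1/2 --
    FD 11: (-46,0) -> (-35,0) [heading=0, draw]
    BK 20: (-35,0) -> (-55,0) [heading=0, draw]
    -- iteration 2/2 --
    FD 11: (-55,0) -> (-44,0) [heading=0, draw]
    BK 20: (-44,0) -> (-64,0) [heading=0, draw]
  ]
]
Final: pos=(-64,0), heading=0, 10 segment(s) drawn

Segment lengths:
  seg 1: (0,0) -> (-14,0), length = 14
  seg 2: (-14,0) -> (-3,0), length = 11
  seg 3: (-3,0) -> (-23,0), length = 20
  seg 4: (-23,0) -> (-12,0), length = 11
  seg 5: (-12,0) -> (-32,0), length = 20
  seg 6: (-32,0) -> (-46,0), length = 14
  seg 7: (-46,0) -> (-35,0), length = 11
  seg 8: (-35,0) -> (-55,0), length = 20
  seg 9: (-55,0) -> (-44,0), length = 11
  seg 10: (-44,0) -> (-64,0), length = 20
Total = 152

Answer: 152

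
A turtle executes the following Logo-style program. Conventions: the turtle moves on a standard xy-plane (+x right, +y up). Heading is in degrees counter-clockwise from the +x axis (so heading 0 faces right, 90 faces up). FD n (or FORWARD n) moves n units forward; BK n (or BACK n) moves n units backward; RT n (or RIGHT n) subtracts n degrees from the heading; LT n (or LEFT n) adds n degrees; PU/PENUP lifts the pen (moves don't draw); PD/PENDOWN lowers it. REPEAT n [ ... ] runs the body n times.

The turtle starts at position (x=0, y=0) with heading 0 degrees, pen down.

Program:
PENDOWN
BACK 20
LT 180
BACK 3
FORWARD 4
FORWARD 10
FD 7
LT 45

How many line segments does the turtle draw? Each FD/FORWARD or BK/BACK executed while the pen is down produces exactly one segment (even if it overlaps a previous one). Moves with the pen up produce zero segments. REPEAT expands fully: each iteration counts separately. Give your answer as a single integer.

Answer: 5

Derivation:
Executing turtle program step by step:
Start: pos=(0,0), heading=0, pen down
PD: pen down
BK 20: (0,0) -> (-20,0) [heading=0, draw]
LT 180: heading 0 -> 180
BK 3: (-20,0) -> (-17,0) [heading=180, draw]
FD 4: (-17,0) -> (-21,0) [heading=180, draw]
FD 10: (-21,0) -> (-31,0) [heading=180, draw]
FD 7: (-31,0) -> (-38,0) [heading=180, draw]
LT 45: heading 180 -> 225
Final: pos=(-38,0), heading=225, 5 segment(s) drawn
Segments drawn: 5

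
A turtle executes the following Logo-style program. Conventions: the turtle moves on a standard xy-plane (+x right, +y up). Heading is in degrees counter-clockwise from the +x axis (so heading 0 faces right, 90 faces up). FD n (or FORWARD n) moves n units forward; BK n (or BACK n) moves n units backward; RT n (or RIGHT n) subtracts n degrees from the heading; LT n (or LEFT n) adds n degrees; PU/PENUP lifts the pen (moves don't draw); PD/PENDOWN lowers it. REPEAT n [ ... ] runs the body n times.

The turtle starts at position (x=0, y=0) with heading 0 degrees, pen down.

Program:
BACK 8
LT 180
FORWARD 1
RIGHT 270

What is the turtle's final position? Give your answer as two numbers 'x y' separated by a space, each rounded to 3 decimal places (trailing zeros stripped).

Executing turtle program step by step:
Start: pos=(0,0), heading=0, pen down
BK 8: (0,0) -> (-8,0) [heading=0, draw]
LT 180: heading 0 -> 180
FD 1: (-8,0) -> (-9,0) [heading=180, draw]
RT 270: heading 180 -> 270
Final: pos=(-9,0), heading=270, 2 segment(s) drawn

Answer: -9 0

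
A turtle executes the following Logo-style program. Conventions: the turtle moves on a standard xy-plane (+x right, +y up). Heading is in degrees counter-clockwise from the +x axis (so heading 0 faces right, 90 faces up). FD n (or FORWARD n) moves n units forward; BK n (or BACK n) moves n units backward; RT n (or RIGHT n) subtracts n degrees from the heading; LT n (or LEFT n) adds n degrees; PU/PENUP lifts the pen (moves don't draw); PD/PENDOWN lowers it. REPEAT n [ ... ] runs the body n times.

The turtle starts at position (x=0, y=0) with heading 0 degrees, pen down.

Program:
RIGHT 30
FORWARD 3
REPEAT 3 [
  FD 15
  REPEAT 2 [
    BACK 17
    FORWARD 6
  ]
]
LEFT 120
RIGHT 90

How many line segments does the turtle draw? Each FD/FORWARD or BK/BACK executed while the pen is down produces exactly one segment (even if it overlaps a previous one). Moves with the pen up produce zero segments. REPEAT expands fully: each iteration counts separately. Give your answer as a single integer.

Executing turtle program step by step:
Start: pos=(0,0), heading=0, pen down
RT 30: heading 0 -> 330
FD 3: (0,0) -> (2.598,-1.5) [heading=330, draw]
REPEAT 3 [
  -- iteration 1/3 --
  FD 15: (2.598,-1.5) -> (15.588,-9) [heading=330, draw]
  REPEAT 2 [
    -- iteration 1/2 --
    BK 17: (15.588,-9) -> (0.866,-0.5) [heading=330, draw]
    FD 6: (0.866,-0.5) -> (6.062,-3.5) [heading=330, draw]
    -- iteration 2/2 --
    BK 17: (6.062,-3.5) -> (-8.66,5) [heading=330, draw]
    FD 6: (-8.66,5) -> (-3.464,2) [heading=330, draw]
  ]
  -- iteration 2/3 --
  FD 15: (-3.464,2) -> (9.526,-5.5) [heading=330, draw]
  REPEAT 2 [
    -- iteration 1/2 --
    BK 17: (9.526,-5.5) -> (-5.196,3) [heading=330, draw]
    FD 6: (-5.196,3) -> (0,0) [heading=330, draw]
    -- iteration 2/2 --
    BK 17: (0,0) -> (-14.722,8.5) [heading=330, draw]
    FD 6: (-14.722,8.5) -> (-9.526,5.5) [heading=330, draw]
  ]
  -- iteration 3/3 --
  FD 15: (-9.526,5.5) -> (3.464,-2) [heading=330, draw]
  REPEAT 2 [
    -- iteration 1/2 --
    BK 17: (3.464,-2) -> (-11.258,6.5) [heading=330, draw]
    FD 6: (-11.258,6.5) -> (-6.062,3.5) [heading=330, draw]
    -- iteration 2/2 --
    BK 17: (-6.062,3.5) -> (-20.785,12) [heading=330, draw]
    FD 6: (-20.785,12) -> (-15.588,9) [heading=330, draw]
  ]
]
LT 120: heading 330 -> 90
RT 90: heading 90 -> 0
Final: pos=(-15.588,9), heading=0, 16 segment(s) drawn
Segments drawn: 16

Answer: 16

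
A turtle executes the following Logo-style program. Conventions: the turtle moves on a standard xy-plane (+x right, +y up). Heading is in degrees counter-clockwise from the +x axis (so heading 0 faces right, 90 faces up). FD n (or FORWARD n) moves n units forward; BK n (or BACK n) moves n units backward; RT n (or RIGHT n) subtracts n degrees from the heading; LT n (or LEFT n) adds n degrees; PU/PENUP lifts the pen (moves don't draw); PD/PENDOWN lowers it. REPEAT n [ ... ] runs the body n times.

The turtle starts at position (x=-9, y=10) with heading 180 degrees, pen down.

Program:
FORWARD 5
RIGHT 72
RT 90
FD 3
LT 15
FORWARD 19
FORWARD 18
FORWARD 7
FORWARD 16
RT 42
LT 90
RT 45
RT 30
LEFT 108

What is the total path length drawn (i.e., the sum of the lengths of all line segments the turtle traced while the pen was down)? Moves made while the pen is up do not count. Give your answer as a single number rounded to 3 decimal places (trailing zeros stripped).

Answer: 68

Derivation:
Executing turtle program step by step:
Start: pos=(-9,10), heading=180, pen down
FD 5: (-9,10) -> (-14,10) [heading=180, draw]
RT 72: heading 180 -> 108
RT 90: heading 108 -> 18
FD 3: (-14,10) -> (-11.147,10.927) [heading=18, draw]
LT 15: heading 18 -> 33
FD 19: (-11.147,10.927) -> (4.788,21.275) [heading=33, draw]
FD 18: (4.788,21.275) -> (19.884,31.079) [heading=33, draw]
FD 7: (19.884,31.079) -> (25.755,34.891) [heading=33, draw]
FD 16: (25.755,34.891) -> (39.173,43.605) [heading=33, draw]
RT 42: heading 33 -> 351
LT 90: heading 351 -> 81
RT 45: heading 81 -> 36
RT 30: heading 36 -> 6
LT 108: heading 6 -> 114
Final: pos=(39.173,43.605), heading=114, 6 segment(s) drawn

Segment lengths:
  seg 1: (-9,10) -> (-14,10), length = 5
  seg 2: (-14,10) -> (-11.147,10.927), length = 3
  seg 3: (-11.147,10.927) -> (4.788,21.275), length = 19
  seg 4: (4.788,21.275) -> (19.884,31.079), length = 18
  seg 5: (19.884,31.079) -> (25.755,34.891), length = 7
  seg 6: (25.755,34.891) -> (39.173,43.605), length = 16
Total = 68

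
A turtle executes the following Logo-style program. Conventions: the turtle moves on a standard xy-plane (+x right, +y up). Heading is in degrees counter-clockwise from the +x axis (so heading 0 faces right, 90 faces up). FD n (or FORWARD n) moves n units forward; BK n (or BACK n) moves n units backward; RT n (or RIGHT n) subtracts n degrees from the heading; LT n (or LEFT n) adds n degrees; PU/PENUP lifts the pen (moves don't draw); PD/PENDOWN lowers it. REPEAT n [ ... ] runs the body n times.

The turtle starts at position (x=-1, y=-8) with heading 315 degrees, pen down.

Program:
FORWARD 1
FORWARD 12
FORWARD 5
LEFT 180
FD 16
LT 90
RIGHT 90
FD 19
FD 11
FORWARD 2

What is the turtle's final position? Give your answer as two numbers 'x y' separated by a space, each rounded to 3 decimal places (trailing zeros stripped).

Executing turtle program step by step:
Start: pos=(-1,-8), heading=315, pen down
FD 1: (-1,-8) -> (-0.293,-8.707) [heading=315, draw]
FD 12: (-0.293,-8.707) -> (8.192,-17.192) [heading=315, draw]
FD 5: (8.192,-17.192) -> (11.728,-20.728) [heading=315, draw]
LT 180: heading 315 -> 135
FD 16: (11.728,-20.728) -> (0.414,-9.414) [heading=135, draw]
LT 90: heading 135 -> 225
RT 90: heading 225 -> 135
FD 19: (0.414,-9.414) -> (-13.021,4.021) [heading=135, draw]
FD 11: (-13.021,4.021) -> (-20.799,11.799) [heading=135, draw]
FD 2: (-20.799,11.799) -> (-22.213,13.213) [heading=135, draw]
Final: pos=(-22.213,13.213), heading=135, 7 segment(s) drawn

Answer: -22.213 13.213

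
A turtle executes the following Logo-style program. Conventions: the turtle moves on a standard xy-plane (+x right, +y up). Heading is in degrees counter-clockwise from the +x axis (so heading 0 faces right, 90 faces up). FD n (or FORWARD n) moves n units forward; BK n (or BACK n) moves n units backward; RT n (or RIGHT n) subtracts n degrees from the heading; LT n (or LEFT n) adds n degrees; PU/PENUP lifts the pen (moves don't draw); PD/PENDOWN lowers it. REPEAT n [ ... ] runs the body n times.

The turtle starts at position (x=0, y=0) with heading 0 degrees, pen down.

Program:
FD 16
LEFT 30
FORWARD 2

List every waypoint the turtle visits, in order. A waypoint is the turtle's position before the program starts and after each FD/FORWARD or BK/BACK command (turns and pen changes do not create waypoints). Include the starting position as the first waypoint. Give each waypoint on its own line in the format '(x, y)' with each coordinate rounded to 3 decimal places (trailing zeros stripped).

Executing turtle program step by step:
Start: pos=(0,0), heading=0, pen down
FD 16: (0,0) -> (16,0) [heading=0, draw]
LT 30: heading 0 -> 30
FD 2: (16,0) -> (17.732,1) [heading=30, draw]
Final: pos=(17.732,1), heading=30, 2 segment(s) drawn
Waypoints (3 total):
(0, 0)
(16, 0)
(17.732, 1)

Answer: (0, 0)
(16, 0)
(17.732, 1)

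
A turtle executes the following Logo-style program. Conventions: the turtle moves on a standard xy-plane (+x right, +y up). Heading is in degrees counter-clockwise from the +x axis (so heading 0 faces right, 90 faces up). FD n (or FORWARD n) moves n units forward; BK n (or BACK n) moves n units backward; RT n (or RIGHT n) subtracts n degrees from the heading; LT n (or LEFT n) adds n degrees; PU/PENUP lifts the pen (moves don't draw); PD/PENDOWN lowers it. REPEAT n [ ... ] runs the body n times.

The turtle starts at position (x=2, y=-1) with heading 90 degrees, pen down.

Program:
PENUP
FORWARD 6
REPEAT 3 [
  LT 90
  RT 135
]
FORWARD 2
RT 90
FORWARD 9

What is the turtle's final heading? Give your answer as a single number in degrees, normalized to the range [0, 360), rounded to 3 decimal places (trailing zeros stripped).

Answer: 225

Derivation:
Executing turtle program step by step:
Start: pos=(2,-1), heading=90, pen down
PU: pen up
FD 6: (2,-1) -> (2,5) [heading=90, move]
REPEAT 3 [
  -- iteration 1/3 --
  LT 90: heading 90 -> 180
  RT 135: heading 180 -> 45
  -- iteration 2/3 --
  LT 90: heading 45 -> 135
  RT 135: heading 135 -> 0
  -- iteration 3/3 --
  LT 90: heading 0 -> 90
  RT 135: heading 90 -> 315
]
FD 2: (2,5) -> (3.414,3.586) [heading=315, move]
RT 90: heading 315 -> 225
FD 9: (3.414,3.586) -> (-2.95,-2.778) [heading=225, move]
Final: pos=(-2.95,-2.778), heading=225, 0 segment(s) drawn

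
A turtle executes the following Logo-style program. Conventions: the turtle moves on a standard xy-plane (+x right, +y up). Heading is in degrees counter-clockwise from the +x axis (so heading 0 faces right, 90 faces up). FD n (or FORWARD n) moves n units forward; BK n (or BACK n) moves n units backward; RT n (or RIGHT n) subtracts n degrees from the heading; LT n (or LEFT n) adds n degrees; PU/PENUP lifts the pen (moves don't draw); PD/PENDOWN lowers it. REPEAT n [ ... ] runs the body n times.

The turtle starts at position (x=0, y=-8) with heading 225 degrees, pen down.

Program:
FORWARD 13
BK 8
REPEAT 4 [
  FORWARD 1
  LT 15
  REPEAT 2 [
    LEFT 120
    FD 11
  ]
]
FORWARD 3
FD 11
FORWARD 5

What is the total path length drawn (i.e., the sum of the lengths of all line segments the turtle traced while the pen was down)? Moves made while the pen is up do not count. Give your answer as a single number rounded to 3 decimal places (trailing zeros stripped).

Answer: 132

Derivation:
Executing turtle program step by step:
Start: pos=(0,-8), heading=225, pen down
FD 13: (0,-8) -> (-9.192,-17.192) [heading=225, draw]
BK 8: (-9.192,-17.192) -> (-3.536,-11.536) [heading=225, draw]
REPEAT 4 [
  -- iteration 1/4 --
  FD 1: (-3.536,-11.536) -> (-4.243,-12.243) [heading=225, draw]
  LT 15: heading 225 -> 240
  REPEAT 2 [
    -- iteration 1/2 --
    LT 120: heading 240 -> 0
    FD 11: (-4.243,-12.243) -> (6.757,-12.243) [heading=0, draw]
    -- iteration 2/2 --
    LT 120: heading 0 -> 120
    FD 11: (6.757,-12.243) -> (1.257,-2.716) [heading=120, draw]
  ]
  -- iteration 2/4 --
  FD 1: (1.257,-2.716) -> (0.757,-1.85) [heading=120, draw]
  LT 15: heading 120 -> 135
  REPEAT 2 [
    -- iteration 1/2 --
    LT 120: heading 135 -> 255
    FD 11: (0.757,-1.85) -> (-2.09,-12.476) [heading=255, draw]
    -- iteration 2/2 --
    LT 120: heading 255 -> 15
    FD 11: (-2.09,-12.476) -> (8.536,-9.629) [heading=15, draw]
  ]
  -- iteration 3/4 --
  FD 1: (8.536,-9.629) -> (9.501,-9.37) [heading=15, draw]
  LT 15: heading 15 -> 30
  REPEAT 2 [
    -- iteration 1/2 --
    LT 120: heading 30 -> 150
    FD 11: (9.501,-9.37) -> (-0.025,-3.87) [heading=150, draw]
    -- iteration 2/2 --
    LT 120: heading 150 -> 270
    FD 11: (-0.025,-3.87) -> (-0.025,-14.87) [heading=270, draw]
  ]
  -- iteration 4/4 --
  FD 1: (-0.025,-14.87) -> (-0.025,-15.87) [heading=270, draw]
  LT 15: heading 270 -> 285
  REPEAT 2 [
    -- iteration 1/2 --
    LT 120: heading 285 -> 45
    FD 11: (-0.025,-15.87) -> (7.753,-8.092) [heading=45, draw]
    -- iteration 2/2 --
    LT 120: heading 45 -> 165
    FD 11: (7.753,-8.092) -> (-2.872,-5.245) [heading=165, draw]
  ]
]
FD 3: (-2.872,-5.245) -> (-5.77,-4.468) [heading=165, draw]
FD 11: (-5.77,-4.468) -> (-16.395,-1.621) [heading=165, draw]
FD 5: (-16.395,-1.621) -> (-21.224,-0.327) [heading=165, draw]
Final: pos=(-21.224,-0.327), heading=165, 17 segment(s) drawn

Segment lengths:
  seg 1: (0,-8) -> (-9.192,-17.192), length = 13
  seg 2: (-9.192,-17.192) -> (-3.536,-11.536), length = 8
  seg 3: (-3.536,-11.536) -> (-4.243,-12.243), length = 1
  seg 4: (-4.243,-12.243) -> (6.757,-12.243), length = 11
  seg 5: (6.757,-12.243) -> (1.257,-2.716), length = 11
  seg 6: (1.257,-2.716) -> (0.757,-1.85), length = 1
  seg 7: (0.757,-1.85) -> (-2.09,-12.476), length = 11
  seg 8: (-2.09,-12.476) -> (8.536,-9.629), length = 11
  seg 9: (8.536,-9.629) -> (9.501,-9.37), length = 1
  seg 10: (9.501,-9.37) -> (-0.025,-3.87), length = 11
  seg 11: (-0.025,-3.87) -> (-0.025,-14.87), length = 11
  seg 12: (-0.025,-14.87) -> (-0.025,-15.87), length = 1
  seg 13: (-0.025,-15.87) -> (7.753,-8.092), length = 11
  seg 14: (7.753,-8.092) -> (-2.872,-5.245), length = 11
  seg 15: (-2.872,-5.245) -> (-5.77,-4.468), length = 3
  seg 16: (-5.77,-4.468) -> (-16.395,-1.621), length = 11
  seg 17: (-16.395,-1.621) -> (-21.224,-0.327), length = 5
Total = 132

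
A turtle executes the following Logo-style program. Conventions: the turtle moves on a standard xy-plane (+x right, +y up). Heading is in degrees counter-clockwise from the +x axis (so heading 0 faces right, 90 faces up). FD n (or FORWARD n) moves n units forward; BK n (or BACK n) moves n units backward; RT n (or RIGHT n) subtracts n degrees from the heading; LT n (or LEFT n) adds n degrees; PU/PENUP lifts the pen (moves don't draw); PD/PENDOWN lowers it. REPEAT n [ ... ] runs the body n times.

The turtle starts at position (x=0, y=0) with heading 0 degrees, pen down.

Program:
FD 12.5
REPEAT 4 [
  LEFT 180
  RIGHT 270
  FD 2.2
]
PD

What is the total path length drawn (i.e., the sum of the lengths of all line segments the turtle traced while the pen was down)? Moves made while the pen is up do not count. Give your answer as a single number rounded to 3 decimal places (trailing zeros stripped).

Answer: 21.3

Derivation:
Executing turtle program step by step:
Start: pos=(0,0), heading=0, pen down
FD 12.5: (0,0) -> (12.5,0) [heading=0, draw]
REPEAT 4 [
  -- iteration 1/4 --
  LT 180: heading 0 -> 180
  RT 270: heading 180 -> 270
  FD 2.2: (12.5,0) -> (12.5,-2.2) [heading=270, draw]
  -- iteration 2/4 --
  LT 180: heading 270 -> 90
  RT 270: heading 90 -> 180
  FD 2.2: (12.5,-2.2) -> (10.3,-2.2) [heading=180, draw]
  -- iteration 3/4 --
  LT 180: heading 180 -> 0
  RT 270: heading 0 -> 90
  FD 2.2: (10.3,-2.2) -> (10.3,0) [heading=90, draw]
  -- iteration 4/4 --
  LT 180: heading 90 -> 270
  RT 270: heading 270 -> 0
  FD 2.2: (10.3,0) -> (12.5,0) [heading=0, draw]
]
PD: pen down
Final: pos=(12.5,0), heading=0, 5 segment(s) drawn

Segment lengths:
  seg 1: (0,0) -> (12.5,0), length = 12.5
  seg 2: (12.5,0) -> (12.5,-2.2), length = 2.2
  seg 3: (12.5,-2.2) -> (10.3,-2.2), length = 2.2
  seg 4: (10.3,-2.2) -> (10.3,0), length = 2.2
  seg 5: (10.3,0) -> (12.5,0), length = 2.2
Total = 21.3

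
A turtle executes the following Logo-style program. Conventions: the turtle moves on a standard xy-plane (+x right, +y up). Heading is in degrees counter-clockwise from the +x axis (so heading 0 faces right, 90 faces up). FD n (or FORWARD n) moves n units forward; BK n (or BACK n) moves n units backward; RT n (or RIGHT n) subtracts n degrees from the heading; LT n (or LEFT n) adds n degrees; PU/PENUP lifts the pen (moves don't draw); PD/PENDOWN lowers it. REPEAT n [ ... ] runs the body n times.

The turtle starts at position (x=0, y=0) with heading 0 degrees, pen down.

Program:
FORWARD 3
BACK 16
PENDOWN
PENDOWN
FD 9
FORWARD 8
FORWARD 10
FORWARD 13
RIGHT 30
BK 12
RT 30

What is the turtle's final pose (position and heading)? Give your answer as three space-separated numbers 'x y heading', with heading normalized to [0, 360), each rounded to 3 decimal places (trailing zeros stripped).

Executing turtle program step by step:
Start: pos=(0,0), heading=0, pen down
FD 3: (0,0) -> (3,0) [heading=0, draw]
BK 16: (3,0) -> (-13,0) [heading=0, draw]
PD: pen down
PD: pen down
FD 9: (-13,0) -> (-4,0) [heading=0, draw]
FD 8: (-4,0) -> (4,0) [heading=0, draw]
FD 10: (4,0) -> (14,0) [heading=0, draw]
FD 13: (14,0) -> (27,0) [heading=0, draw]
RT 30: heading 0 -> 330
BK 12: (27,0) -> (16.608,6) [heading=330, draw]
RT 30: heading 330 -> 300
Final: pos=(16.608,6), heading=300, 7 segment(s) drawn

Answer: 16.608 6 300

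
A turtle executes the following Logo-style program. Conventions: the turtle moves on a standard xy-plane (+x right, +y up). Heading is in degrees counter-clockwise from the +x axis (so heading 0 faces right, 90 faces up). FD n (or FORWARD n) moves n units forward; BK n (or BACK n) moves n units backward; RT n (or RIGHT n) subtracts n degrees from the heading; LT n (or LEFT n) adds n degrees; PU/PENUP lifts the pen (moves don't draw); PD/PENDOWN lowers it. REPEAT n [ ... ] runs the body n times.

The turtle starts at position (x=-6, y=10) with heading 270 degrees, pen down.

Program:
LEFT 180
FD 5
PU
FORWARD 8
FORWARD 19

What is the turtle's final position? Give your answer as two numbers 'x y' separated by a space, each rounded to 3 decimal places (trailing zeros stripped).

Executing turtle program step by step:
Start: pos=(-6,10), heading=270, pen down
LT 180: heading 270 -> 90
FD 5: (-6,10) -> (-6,15) [heading=90, draw]
PU: pen up
FD 8: (-6,15) -> (-6,23) [heading=90, move]
FD 19: (-6,23) -> (-6,42) [heading=90, move]
Final: pos=(-6,42), heading=90, 1 segment(s) drawn

Answer: -6 42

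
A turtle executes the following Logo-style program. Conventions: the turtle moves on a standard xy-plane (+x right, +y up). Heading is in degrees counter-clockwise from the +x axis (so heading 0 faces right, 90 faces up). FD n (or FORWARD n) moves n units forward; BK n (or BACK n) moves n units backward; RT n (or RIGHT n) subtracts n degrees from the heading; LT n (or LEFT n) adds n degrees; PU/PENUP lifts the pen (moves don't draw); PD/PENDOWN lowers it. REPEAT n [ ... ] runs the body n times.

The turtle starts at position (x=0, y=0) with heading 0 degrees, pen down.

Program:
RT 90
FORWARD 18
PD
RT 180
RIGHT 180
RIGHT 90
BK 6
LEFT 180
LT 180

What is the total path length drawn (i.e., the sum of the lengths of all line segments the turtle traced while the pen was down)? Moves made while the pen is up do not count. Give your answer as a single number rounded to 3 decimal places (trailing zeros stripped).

Answer: 24

Derivation:
Executing turtle program step by step:
Start: pos=(0,0), heading=0, pen down
RT 90: heading 0 -> 270
FD 18: (0,0) -> (0,-18) [heading=270, draw]
PD: pen down
RT 180: heading 270 -> 90
RT 180: heading 90 -> 270
RT 90: heading 270 -> 180
BK 6: (0,-18) -> (6,-18) [heading=180, draw]
LT 180: heading 180 -> 0
LT 180: heading 0 -> 180
Final: pos=(6,-18), heading=180, 2 segment(s) drawn

Segment lengths:
  seg 1: (0,0) -> (0,-18), length = 18
  seg 2: (0,-18) -> (6,-18), length = 6
Total = 24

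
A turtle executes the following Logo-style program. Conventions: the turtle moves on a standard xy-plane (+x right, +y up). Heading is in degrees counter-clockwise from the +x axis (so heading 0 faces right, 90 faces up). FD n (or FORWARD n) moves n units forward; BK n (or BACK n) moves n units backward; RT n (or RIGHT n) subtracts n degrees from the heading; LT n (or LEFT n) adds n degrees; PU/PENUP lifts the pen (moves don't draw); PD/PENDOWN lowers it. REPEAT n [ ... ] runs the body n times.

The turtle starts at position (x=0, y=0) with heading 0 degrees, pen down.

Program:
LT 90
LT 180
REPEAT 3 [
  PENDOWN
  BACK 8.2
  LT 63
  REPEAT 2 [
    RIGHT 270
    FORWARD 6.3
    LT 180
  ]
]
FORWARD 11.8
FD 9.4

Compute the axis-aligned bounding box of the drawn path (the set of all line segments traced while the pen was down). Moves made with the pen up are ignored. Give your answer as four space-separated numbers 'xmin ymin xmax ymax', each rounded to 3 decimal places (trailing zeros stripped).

Executing turtle program step by step:
Start: pos=(0,0), heading=0, pen down
LT 90: heading 0 -> 90
LT 180: heading 90 -> 270
REPEAT 3 [
  -- iteration 1/3 --
  PD: pen down
  BK 8.2: (0,0) -> (0,8.2) [heading=270, draw]
  LT 63: heading 270 -> 333
  REPEAT 2 [
    -- iteration 1/2 --
    RT 270: heading 333 -> 63
    FD 6.3: (0,8.2) -> (2.86,13.813) [heading=63, draw]
    LT 180: heading 63 -> 243
    -- iteration 2/2 --
    RT 270: heading 243 -> 333
    FD 6.3: (2.86,13.813) -> (8.473,10.953) [heading=333, draw]
    LT 180: heading 333 -> 153
  ]
  -- iteration 2/3 --
  PD: pen down
  BK 8.2: (8.473,10.953) -> (15.78,7.23) [heading=153, draw]
  LT 63: heading 153 -> 216
  REPEAT 2 [
    -- iteration 1/2 --
    RT 270: heading 216 -> 306
    FD 6.3: (15.78,7.23) -> (19.483,2.134) [heading=306, draw]
    LT 180: heading 306 -> 126
    -- iteration 2/2 --
    RT 270: heading 126 -> 216
    FD 6.3: (19.483,2.134) -> (14.386,-1.569) [heading=216, draw]
    LT 180: heading 216 -> 36
  ]
  -- iteration 3/3 --
  PD: pen down
  BK 8.2: (14.386,-1.569) -> (7.752,-6.389) [heading=36, draw]
  LT 63: heading 36 -> 99
  REPEAT 2 [
    -- iteration 1/2 --
    RT 270: heading 99 -> 189
    FD 6.3: (7.752,-6.389) -> (1.53,-7.375) [heading=189, draw]
    LT 180: heading 189 -> 9
    -- iteration 2/2 --
    RT 270: heading 9 -> 99
    FD 6.3: (1.53,-7.375) -> (0.544,-1.152) [heading=99, draw]
    LT 180: heading 99 -> 279
  ]
]
FD 11.8: (0.544,-1.152) -> (2.39,-12.807) [heading=279, draw]
FD 9.4: (2.39,-12.807) -> (3.86,-22.091) [heading=279, draw]
Final: pos=(3.86,-22.091), heading=279, 11 segment(s) drawn

Segment endpoints: x in {0, 0, 0.544, 1.53, 2.39, 2.86, 3.86, 7.752, 8.473, 14.386, 15.78, 19.483}, y in {-22.091, -12.807, -7.375, -6.389, -1.569, -1.152, 0, 2.134, 7.23, 8.2, 10.953, 13.813}
xmin=0, ymin=-22.091, xmax=19.483, ymax=13.813

Answer: 0 -22.091 19.483 13.813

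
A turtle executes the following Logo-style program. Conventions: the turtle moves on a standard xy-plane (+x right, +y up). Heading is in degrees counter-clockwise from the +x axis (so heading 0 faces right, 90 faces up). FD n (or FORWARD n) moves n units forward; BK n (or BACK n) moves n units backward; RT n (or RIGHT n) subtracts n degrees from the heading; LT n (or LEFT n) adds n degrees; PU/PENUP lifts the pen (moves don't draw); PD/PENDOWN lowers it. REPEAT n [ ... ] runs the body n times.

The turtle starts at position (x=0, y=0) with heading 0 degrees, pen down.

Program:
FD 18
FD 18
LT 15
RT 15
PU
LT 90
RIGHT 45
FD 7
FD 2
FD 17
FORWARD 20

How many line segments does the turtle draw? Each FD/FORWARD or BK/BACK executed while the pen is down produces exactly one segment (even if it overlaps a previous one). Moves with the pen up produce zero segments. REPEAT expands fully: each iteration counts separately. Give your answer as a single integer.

Executing turtle program step by step:
Start: pos=(0,0), heading=0, pen down
FD 18: (0,0) -> (18,0) [heading=0, draw]
FD 18: (18,0) -> (36,0) [heading=0, draw]
LT 15: heading 0 -> 15
RT 15: heading 15 -> 0
PU: pen up
LT 90: heading 0 -> 90
RT 45: heading 90 -> 45
FD 7: (36,0) -> (40.95,4.95) [heading=45, move]
FD 2: (40.95,4.95) -> (42.364,6.364) [heading=45, move]
FD 17: (42.364,6.364) -> (54.385,18.385) [heading=45, move]
FD 20: (54.385,18.385) -> (68.527,32.527) [heading=45, move]
Final: pos=(68.527,32.527), heading=45, 2 segment(s) drawn
Segments drawn: 2

Answer: 2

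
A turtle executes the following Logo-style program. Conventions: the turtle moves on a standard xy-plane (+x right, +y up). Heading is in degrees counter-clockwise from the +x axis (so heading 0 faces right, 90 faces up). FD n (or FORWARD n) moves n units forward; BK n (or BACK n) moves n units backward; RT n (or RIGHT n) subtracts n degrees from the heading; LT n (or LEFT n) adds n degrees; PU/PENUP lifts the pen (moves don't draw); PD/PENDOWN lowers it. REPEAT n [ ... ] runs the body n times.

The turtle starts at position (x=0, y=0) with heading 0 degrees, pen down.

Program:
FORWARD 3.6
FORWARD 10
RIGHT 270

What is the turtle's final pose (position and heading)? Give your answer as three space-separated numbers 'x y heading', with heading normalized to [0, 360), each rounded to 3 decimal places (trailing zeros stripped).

Executing turtle program step by step:
Start: pos=(0,0), heading=0, pen down
FD 3.6: (0,0) -> (3.6,0) [heading=0, draw]
FD 10: (3.6,0) -> (13.6,0) [heading=0, draw]
RT 270: heading 0 -> 90
Final: pos=(13.6,0), heading=90, 2 segment(s) drawn

Answer: 13.6 0 90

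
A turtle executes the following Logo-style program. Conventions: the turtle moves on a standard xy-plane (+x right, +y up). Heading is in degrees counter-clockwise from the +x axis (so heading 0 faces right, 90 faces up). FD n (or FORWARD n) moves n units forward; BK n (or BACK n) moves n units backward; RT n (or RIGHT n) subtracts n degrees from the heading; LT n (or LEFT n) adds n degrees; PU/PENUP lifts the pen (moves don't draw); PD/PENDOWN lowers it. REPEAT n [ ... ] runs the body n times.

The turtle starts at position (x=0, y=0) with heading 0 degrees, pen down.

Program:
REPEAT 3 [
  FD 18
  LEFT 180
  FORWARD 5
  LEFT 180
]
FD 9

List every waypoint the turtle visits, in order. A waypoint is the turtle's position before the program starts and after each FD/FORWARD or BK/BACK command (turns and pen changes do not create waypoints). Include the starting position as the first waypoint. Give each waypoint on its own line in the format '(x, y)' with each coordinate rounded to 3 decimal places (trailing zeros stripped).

Answer: (0, 0)
(18, 0)
(13, 0)
(31, 0)
(26, 0)
(44, 0)
(39, 0)
(48, 0)

Derivation:
Executing turtle program step by step:
Start: pos=(0,0), heading=0, pen down
REPEAT 3 [
  -- iteration 1/3 --
  FD 18: (0,0) -> (18,0) [heading=0, draw]
  LT 180: heading 0 -> 180
  FD 5: (18,0) -> (13,0) [heading=180, draw]
  LT 180: heading 180 -> 0
  -- iteration 2/3 --
  FD 18: (13,0) -> (31,0) [heading=0, draw]
  LT 180: heading 0 -> 180
  FD 5: (31,0) -> (26,0) [heading=180, draw]
  LT 180: heading 180 -> 0
  -- iteration 3/3 --
  FD 18: (26,0) -> (44,0) [heading=0, draw]
  LT 180: heading 0 -> 180
  FD 5: (44,0) -> (39,0) [heading=180, draw]
  LT 180: heading 180 -> 0
]
FD 9: (39,0) -> (48,0) [heading=0, draw]
Final: pos=(48,0), heading=0, 7 segment(s) drawn
Waypoints (8 total):
(0, 0)
(18, 0)
(13, 0)
(31, 0)
(26, 0)
(44, 0)
(39, 0)
(48, 0)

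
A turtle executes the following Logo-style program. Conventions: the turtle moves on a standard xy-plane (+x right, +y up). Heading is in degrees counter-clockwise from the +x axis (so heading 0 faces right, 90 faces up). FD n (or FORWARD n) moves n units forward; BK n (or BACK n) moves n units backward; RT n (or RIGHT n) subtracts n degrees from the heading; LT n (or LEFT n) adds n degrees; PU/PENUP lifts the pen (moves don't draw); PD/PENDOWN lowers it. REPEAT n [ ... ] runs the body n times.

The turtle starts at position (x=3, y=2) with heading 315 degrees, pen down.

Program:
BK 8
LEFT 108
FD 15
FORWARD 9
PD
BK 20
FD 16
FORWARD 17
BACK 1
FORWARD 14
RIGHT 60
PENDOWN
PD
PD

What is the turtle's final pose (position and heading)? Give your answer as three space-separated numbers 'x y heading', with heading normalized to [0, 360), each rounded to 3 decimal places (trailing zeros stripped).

Answer: 20.043 52.207 3

Derivation:
Executing turtle program step by step:
Start: pos=(3,2), heading=315, pen down
BK 8: (3,2) -> (-2.657,7.657) [heading=315, draw]
LT 108: heading 315 -> 63
FD 15: (-2.657,7.657) -> (4.153,21.022) [heading=63, draw]
FD 9: (4.153,21.022) -> (8.239,29.041) [heading=63, draw]
PD: pen down
BK 20: (8.239,29.041) -> (-0.841,11.221) [heading=63, draw]
FD 16: (-0.841,11.221) -> (6.423,25.477) [heading=63, draw]
FD 17: (6.423,25.477) -> (14.141,40.624) [heading=63, draw]
BK 1: (14.141,40.624) -> (13.687,39.733) [heading=63, draw]
FD 14: (13.687,39.733) -> (20.043,52.207) [heading=63, draw]
RT 60: heading 63 -> 3
PD: pen down
PD: pen down
PD: pen down
Final: pos=(20.043,52.207), heading=3, 8 segment(s) drawn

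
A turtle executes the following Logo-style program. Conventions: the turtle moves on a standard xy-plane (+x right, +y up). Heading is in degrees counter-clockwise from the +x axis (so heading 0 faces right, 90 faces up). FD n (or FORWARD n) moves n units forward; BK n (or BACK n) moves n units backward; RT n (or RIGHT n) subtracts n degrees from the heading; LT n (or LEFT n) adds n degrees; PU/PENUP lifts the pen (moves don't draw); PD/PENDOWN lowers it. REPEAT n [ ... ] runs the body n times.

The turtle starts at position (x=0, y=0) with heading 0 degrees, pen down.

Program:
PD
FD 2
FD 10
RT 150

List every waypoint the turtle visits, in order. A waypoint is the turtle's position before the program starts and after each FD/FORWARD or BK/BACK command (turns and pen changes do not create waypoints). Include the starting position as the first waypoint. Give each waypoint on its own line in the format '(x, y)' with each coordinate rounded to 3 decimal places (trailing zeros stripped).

Executing turtle program step by step:
Start: pos=(0,0), heading=0, pen down
PD: pen down
FD 2: (0,0) -> (2,0) [heading=0, draw]
FD 10: (2,0) -> (12,0) [heading=0, draw]
RT 150: heading 0 -> 210
Final: pos=(12,0), heading=210, 2 segment(s) drawn
Waypoints (3 total):
(0, 0)
(2, 0)
(12, 0)

Answer: (0, 0)
(2, 0)
(12, 0)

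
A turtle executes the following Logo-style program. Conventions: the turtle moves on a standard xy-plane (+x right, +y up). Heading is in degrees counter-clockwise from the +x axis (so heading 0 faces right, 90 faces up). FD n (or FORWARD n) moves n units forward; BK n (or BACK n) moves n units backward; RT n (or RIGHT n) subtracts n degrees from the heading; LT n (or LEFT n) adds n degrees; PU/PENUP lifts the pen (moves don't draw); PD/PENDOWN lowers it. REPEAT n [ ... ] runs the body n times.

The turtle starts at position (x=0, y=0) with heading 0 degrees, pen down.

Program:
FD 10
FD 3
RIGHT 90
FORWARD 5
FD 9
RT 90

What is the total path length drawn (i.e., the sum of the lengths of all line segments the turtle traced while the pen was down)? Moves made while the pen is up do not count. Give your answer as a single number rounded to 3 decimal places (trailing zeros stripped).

Answer: 27

Derivation:
Executing turtle program step by step:
Start: pos=(0,0), heading=0, pen down
FD 10: (0,0) -> (10,0) [heading=0, draw]
FD 3: (10,0) -> (13,0) [heading=0, draw]
RT 90: heading 0 -> 270
FD 5: (13,0) -> (13,-5) [heading=270, draw]
FD 9: (13,-5) -> (13,-14) [heading=270, draw]
RT 90: heading 270 -> 180
Final: pos=(13,-14), heading=180, 4 segment(s) drawn

Segment lengths:
  seg 1: (0,0) -> (10,0), length = 10
  seg 2: (10,0) -> (13,0), length = 3
  seg 3: (13,0) -> (13,-5), length = 5
  seg 4: (13,-5) -> (13,-14), length = 9
Total = 27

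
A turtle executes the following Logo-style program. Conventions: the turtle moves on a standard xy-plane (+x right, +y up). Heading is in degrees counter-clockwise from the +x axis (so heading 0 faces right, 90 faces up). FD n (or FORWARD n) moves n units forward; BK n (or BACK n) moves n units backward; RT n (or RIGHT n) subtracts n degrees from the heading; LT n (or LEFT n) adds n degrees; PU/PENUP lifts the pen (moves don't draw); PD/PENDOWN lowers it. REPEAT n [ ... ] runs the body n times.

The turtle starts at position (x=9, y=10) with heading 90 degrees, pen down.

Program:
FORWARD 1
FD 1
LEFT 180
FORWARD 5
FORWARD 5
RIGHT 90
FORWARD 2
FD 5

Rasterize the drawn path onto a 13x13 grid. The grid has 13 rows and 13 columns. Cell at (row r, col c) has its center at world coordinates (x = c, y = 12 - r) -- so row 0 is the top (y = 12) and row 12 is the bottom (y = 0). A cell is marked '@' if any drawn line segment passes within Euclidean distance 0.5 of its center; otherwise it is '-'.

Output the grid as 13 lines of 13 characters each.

Answer: ---------@---
---------@---
---------@---
---------@---
---------@---
---------@---
---------@---
---------@---
---------@---
---------@---
--@@@@@@@@---
-------------
-------------

Derivation:
Segment 0: (9,10) -> (9,11)
Segment 1: (9,11) -> (9,12)
Segment 2: (9,12) -> (9,7)
Segment 3: (9,7) -> (9,2)
Segment 4: (9,2) -> (7,2)
Segment 5: (7,2) -> (2,2)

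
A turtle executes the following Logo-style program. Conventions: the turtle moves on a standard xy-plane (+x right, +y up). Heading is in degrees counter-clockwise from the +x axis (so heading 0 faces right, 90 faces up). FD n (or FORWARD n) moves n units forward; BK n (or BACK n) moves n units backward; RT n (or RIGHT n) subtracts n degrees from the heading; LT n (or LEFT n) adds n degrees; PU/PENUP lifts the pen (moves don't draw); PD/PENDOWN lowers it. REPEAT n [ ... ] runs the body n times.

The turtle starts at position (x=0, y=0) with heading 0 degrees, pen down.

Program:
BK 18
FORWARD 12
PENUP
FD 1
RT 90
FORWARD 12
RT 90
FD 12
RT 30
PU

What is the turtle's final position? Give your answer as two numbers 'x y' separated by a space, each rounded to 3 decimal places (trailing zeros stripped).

Answer: -17 -12

Derivation:
Executing turtle program step by step:
Start: pos=(0,0), heading=0, pen down
BK 18: (0,0) -> (-18,0) [heading=0, draw]
FD 12: (-18,0) -> (-6,0) [heading=0, draw]
PU: pen up
FD 1: (-6,0) -> (-5,0) [heading=0, move]
RT 90: heading 0 -> 270
FD 12: (-5,0) -> (-5,-12) [heading=270, move]
RT 90: heading 270 -> 180
FD 12: (-5,-12) -> (-17,-12) [heading=180, move]
RT 30: heading 180 -> 150
PU: pen up
Final: pos=(-17,-12), heading=150, 2 segment(s) drawn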